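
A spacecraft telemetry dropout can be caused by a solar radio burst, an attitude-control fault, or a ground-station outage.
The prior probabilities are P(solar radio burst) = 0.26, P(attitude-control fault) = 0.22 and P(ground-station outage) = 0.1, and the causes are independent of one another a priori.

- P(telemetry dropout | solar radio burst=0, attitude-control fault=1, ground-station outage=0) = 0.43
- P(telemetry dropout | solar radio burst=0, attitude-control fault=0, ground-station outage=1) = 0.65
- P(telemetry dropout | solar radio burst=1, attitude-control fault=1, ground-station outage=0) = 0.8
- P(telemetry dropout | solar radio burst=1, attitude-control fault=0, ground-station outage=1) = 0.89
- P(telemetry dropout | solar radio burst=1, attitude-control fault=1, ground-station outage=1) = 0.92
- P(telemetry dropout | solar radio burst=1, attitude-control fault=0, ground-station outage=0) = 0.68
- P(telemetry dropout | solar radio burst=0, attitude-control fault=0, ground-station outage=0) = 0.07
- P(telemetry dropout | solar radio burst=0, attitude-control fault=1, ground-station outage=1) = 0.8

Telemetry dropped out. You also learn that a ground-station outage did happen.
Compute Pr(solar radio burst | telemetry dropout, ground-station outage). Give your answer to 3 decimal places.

By total probability over the 4 (solar radio burst, attitude-control fault) configurations:
  P(telemetry dropout | ground-station outage) = 0.65*0.74*0.78 + 0.8*0.74*0.22 + 0.89*0.26*0.78 + 0.92*0.26*0.22
        = 0.375180 + 0.130240 + 0.180492 + 0.052624 = 0.738536
The terms with solar radio burst present sum to 0.233116, so
  P(solar radio burst | telemetry dropout, ground-station outage) = 0.233116 / 0.738536 ≈ 0.316

Pr(solar radio burst | telemetry dropout, ground-station outage) ≈ 0.316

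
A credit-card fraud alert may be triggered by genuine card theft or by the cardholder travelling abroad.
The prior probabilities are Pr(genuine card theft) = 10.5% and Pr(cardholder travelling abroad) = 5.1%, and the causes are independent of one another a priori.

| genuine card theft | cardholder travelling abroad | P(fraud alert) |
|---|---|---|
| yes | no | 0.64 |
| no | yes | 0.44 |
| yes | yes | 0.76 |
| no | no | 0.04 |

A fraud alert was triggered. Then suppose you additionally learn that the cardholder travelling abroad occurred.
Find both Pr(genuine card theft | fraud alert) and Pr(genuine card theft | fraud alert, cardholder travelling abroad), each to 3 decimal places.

Pr(genuine card theft | fraud alert) ≈ 0.557; Pr(genuine card theft | fraud alert, cardholder travelling abroad) ≈ 0.168

By total probability over the 4 (genuine card theft, cardholder travelling abroad) configurations:
  P(fraud alert) = 0.04·0.895·0.949 + 0.44·0.895·0.051 + 0.64·0.105·0.949 + 0.76·0.105·0.051
        = 0.033974 + 0.020084 + 0.063773 + 0.004070 = 0.121901
The terms with genuine card theft present sum to 0.067843, so
  P(genuine card theft | fraud alert) = 0.067843 / 0.121901 ≈ 0.557

With the extra evidence:
Sum P(fraud alert|·) weighted by the priors over both values of genuine card theft:
  P(fraud alert | cardholder travelling abroad) = 0.44*0.895 + 0.76*0.105
        = 0.393800 + 0.079800 = 0.473600
Configurations with genuine card theft contribute 0.079800, so
  P(genuine card theft | fraud alert, cardholder travelling abroad) = 0.079800 / 0.473600 ≈ 0.168
This is intercausal reasoning (explaining away): once cardholder travelling abroad accounts for the fraud alert, genuine card theft becomes less likely.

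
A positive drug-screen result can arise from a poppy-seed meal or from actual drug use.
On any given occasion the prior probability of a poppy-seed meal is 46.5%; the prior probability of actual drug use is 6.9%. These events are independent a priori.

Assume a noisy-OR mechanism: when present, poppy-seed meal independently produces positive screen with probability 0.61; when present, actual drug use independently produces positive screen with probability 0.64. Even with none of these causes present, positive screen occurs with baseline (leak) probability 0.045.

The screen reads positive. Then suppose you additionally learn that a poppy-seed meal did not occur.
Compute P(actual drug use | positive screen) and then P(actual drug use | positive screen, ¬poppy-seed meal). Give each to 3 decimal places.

Under noisy-OR, P(positive screen | causes) = 1 − (1−0.045)·∏(1−qᵢ) over the active causes.
Weight on actual drug use=true, given the evidence: 0.024224 + 0.027783 = 0.052007
Normalizer over all consistent configurations: 0.045×0.535×0.931 + 0.6562×0.535×0.069 + 0.62755×0.465×0.931 + 0.865918×0.465×0.069 = 0.346097
P(actual drug use | positive screen) = 0.052007/0.346097 ≈ 0.150

With the extra evidence:
P(positive screen | ¬poppy-seed meal) = 0.045*0.931 + 0.6562*0.069 = 0.041895 + 0.045278 = 0.087173
Restricting to configurations with actual drug use present: 0.6562*0.069 = 0.045278.
P(actual drug use | positive screen, ¬poppy-seed meal) = 0.045278 / 0.087173 ≈ 0.519
Ruling out poppy-seed meal raises the posterior on actual drug use — the flip side of explaining away.

P(actual drug use | positive screen) ≈ 0.150; P(actual drug use | positive screen, ¬poppy-seed meal) ≈ 0.519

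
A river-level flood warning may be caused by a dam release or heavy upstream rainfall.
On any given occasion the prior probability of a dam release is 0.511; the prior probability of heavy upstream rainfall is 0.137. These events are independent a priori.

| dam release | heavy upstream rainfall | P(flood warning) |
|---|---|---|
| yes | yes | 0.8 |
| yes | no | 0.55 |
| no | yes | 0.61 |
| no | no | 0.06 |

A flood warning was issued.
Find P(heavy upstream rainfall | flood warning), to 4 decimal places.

P(heavy upstream rainfall | flood warning) ≈ 0.2656

Weight on heavy upstream rainfall=true, given the evidence: 0.040866 + 0.056006 = 0.096872
Normalizer over all consistent configurations: 0.06×0.489×0.863 + 0.61×0.489×0.137 + 0.55×0.511×0.863 + 0.8×0.511×0.137 = 0.364738
Posterior = 0.096872 / 0.364738 ≈ 0.2656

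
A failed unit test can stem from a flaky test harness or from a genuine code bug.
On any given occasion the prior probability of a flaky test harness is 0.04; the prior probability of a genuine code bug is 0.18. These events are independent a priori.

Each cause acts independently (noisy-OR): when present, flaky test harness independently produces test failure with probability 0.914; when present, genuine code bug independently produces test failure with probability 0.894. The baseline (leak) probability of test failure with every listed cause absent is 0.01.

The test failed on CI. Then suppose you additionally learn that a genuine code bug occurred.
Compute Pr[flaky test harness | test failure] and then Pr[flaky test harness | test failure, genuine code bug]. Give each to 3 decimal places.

Pr[flaky test harness | test failure] ≈ 0.186; Pr[flaky test harness | test failure, genuine code bug] ≈ 0.044

Under noisy-OR, P(test failure | causes) = 1 − (1−0.01)·∏(1−qᵢ) over the active causes.
Sum P(test failure|·) weighted by the priors over the 4 (flaky test harness, genuine code bug) configurations:
  P(test failure) = 0.01·0.96·0.82 + 0.89506·0.96·0.18 + 0.91486·0.04·0.82 + 0.990975·0.04·0.18
        = 0.007872 + 0.154666 + 0.030007 + 0.007135 = 0.199680
Configurations with flaky test harness contribute 0.037142, so
  P(flaky test harness | test failure) = 0.037142 / 0.199680 ≈ 0.186

Now condition on the additional information:
Sum P(test failure|·) weighted by the priors over both values of flaky test harness:
  P(test failure | genuine code bug) = 0.89506×0.96 + 0.990975×0.04
        = 0.859258 + 0.039639 = 0.898897
Configurations with flaky test harness contribute 0.039639, so
  P(flaky test harness | test failure, genuine code bug) = 0.039639 / 0.898897 ≈ 0.044
— genuine code bug explains away the evidence for flaky test harness.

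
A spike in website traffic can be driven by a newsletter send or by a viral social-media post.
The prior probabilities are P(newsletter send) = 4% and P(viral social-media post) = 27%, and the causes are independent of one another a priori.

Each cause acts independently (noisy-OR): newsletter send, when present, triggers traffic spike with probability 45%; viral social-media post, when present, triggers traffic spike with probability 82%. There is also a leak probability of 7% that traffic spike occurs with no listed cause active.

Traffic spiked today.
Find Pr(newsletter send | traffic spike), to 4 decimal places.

Under noisy-OR, P(traffic spike | causes) = 1 − (1−0.07)·∏(1−qᵢ) over the active causes.
Numerator (weight on configurations with newsletter send): 0.014264 + 0.009806 = 0.024070
Normalizer over all consistent configurations: 0.07·0.96·0.73 + 0.8326·0.96·0.27 + 0.4885·0.04·0.73 + 0.90793·0.04·0.27 = 0.288936
P(newsletter send | traffic spike) = 0.024070/0.288936 ≈ 0.0833

Pr(newsletter send | traffic spike) ≈ 0.0833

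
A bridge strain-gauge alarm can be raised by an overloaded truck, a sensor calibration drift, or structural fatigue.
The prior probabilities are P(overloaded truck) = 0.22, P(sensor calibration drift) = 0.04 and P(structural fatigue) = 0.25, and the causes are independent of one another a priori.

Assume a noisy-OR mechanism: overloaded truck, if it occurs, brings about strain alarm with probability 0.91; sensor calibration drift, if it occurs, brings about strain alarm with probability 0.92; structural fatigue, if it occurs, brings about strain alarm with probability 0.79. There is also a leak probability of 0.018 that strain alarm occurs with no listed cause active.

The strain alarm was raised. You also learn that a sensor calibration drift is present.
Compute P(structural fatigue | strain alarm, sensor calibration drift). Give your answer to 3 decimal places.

P(structural fatigue | strain alarm, sensor calibration drift) ≈ 0.260

Under noisy-OR, P(strain alarm | causes) = 1 − (1−0.018)·∏(1−qᵢ) over the active causes.
By total probability over the 4 (overloaded truck, structural fatigue) configurations:
  P(strain alarm | sensor calibration drift) = 0.92144*0.78*0.75 + 0.983502*0.78*0.25 + 0.99293*0.22*0.75 + 0.998515*0.22*0.25
        = 0.539042 + 0.191783 + 0.163833 + 0.054918 = 0.949576
Configurations with structural fatigue contribute 0.246701, so
  P(structural fatigue | strain alarm, sensor calibration drift) = 0.246701 / 0.949576 ≈ 0.260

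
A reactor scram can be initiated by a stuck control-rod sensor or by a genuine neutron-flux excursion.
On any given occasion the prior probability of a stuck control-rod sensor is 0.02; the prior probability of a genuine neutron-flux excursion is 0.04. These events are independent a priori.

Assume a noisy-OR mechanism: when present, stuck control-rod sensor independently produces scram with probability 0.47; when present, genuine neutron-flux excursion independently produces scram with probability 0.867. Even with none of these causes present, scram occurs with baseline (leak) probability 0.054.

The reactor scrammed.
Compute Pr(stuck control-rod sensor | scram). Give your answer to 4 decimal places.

Under noisy-OR, P(scram | causes) = 1 − (1−0.054)·∏(1−qᵢ) over the active causes.
Numerator (weight on configurations with stuck control-rod sensor): 0.009574 + 0.000747 = 0.010321
Normalizer over all consistent configurations: 0.054×0.98×0.96 + 0.874182×0.98×0.04 + 0.49862×0.02×0.96 + 0.933316×0.02×0.04 = 0.095392
Posterior = 0.010321 / 0.095392 ≈ 0.1082

Pr(stuck control-rod sensor | scram) ≈ 0.1082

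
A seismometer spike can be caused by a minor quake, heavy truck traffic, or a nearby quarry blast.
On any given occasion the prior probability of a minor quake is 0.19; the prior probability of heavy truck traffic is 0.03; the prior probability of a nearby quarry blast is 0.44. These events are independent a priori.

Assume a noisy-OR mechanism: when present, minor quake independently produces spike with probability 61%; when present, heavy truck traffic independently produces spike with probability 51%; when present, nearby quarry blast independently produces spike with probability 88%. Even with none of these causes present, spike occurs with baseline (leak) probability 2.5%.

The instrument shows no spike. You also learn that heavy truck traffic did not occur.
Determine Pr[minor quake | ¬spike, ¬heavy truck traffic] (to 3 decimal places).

Under noisy-OR, P(spike | causes) = 1 − (1−0.025)·∏(1−qᵢ) over the active causes.
For the numerator, keep only minor quake=true terms: 0.040459 + 0.003815 = 0.044274
Normalizer over all consistent configurations: 0.975×0.81×0.56 + 0.117×0.81×0.44 + 0.38025×0.19×0.56 + 0.04563×0.19×0.44 = 0.528233
Posterior = 0.044274 / 0.528233 ≈ 0.084

Pr[minor quake | ¬spike, ¬heavy truck traffic] ≈ 0.084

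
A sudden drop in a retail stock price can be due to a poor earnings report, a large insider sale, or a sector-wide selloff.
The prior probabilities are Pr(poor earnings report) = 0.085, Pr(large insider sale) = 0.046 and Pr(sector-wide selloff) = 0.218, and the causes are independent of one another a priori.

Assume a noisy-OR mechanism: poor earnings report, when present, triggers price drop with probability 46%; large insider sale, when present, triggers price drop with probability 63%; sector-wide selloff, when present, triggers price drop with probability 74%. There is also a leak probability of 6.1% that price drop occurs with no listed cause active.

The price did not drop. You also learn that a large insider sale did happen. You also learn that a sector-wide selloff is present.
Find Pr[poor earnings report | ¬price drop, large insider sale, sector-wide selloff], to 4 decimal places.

Under noisy-OR, P(price drop | causes) = 1 − (1−0.061)·∏(1−qᵢ) over the active causes.
Weight on poor earnings report=true, given the evidence: 0.048779·0.085 = 0.004146
Denominator P(¬price drop | large insider sale, sector-wide selloff): 0.090332·0.915 + 0.048779·0.085 = 0.086800
P(poor earnings report | ¬price drop, large insider sale, sector-wide selloff) = 0.004146/0.086800 ≈ 0.0478

Pr[poor earnings report | ¬price drop, large insider sale, sector-wide selloff] ≈ 0.0478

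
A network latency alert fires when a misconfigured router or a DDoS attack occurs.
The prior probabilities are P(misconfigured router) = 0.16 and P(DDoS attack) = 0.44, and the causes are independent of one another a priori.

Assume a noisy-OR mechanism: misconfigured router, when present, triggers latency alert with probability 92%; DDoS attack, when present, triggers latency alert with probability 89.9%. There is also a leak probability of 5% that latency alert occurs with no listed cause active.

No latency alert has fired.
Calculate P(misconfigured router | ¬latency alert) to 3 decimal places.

P(misconfigured router | ¬latency alert) ≈ 0.015

Under noisy-OR, P(latency alert | causes) = 1 − (1−0.05)·∏(1−qᵢ) over the active causes.
Weight on misconfigured router=true, given the evidence: 0.006810 + 0.000540 = 0.007350
Normalizer over all consistent configurations: 0.95·0.84·0.56 + 0.09595·0.84·0.44 + 0.076·0.16·0.56 + 0.007676·0.16·0.44 = 0.489693
P(misconfigured router | ¬latency alert) = 0.007350/0.489693 ≈ 0.015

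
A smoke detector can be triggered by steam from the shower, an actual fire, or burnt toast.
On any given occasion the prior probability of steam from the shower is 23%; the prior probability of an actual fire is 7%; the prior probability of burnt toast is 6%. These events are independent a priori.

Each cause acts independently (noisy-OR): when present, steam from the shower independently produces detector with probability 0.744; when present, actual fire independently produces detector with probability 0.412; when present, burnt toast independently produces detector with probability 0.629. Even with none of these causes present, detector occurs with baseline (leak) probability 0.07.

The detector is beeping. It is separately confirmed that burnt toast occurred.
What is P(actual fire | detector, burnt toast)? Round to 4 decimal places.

P(actual fire | detector, burnt toast) ≈ 0.0806

Under noisy-OR, P(detector | causes) = 1 − (1−0.07)·∏(1−qᵢ) over the active causes.
Sum P(detector|·) weighted by the priors over the 4 (steam from the shower, actual fire) configurations:
  P(detector | burnt toast) = 0.65497×0.77×0.93 + 0.797122×0.77×0.07 + 0.911672×0.23×0.93 + 0.948063×0.23×0.07
        = 0.469024 + 0.042965 + 0.195007 + 0.015264 = 0.722260
Keeping only the actual fire-present terms gives 0.058229, so
  P(actual fire | detector, burnt toast) = 0.058229 / 0.722260 ≈ 0.0806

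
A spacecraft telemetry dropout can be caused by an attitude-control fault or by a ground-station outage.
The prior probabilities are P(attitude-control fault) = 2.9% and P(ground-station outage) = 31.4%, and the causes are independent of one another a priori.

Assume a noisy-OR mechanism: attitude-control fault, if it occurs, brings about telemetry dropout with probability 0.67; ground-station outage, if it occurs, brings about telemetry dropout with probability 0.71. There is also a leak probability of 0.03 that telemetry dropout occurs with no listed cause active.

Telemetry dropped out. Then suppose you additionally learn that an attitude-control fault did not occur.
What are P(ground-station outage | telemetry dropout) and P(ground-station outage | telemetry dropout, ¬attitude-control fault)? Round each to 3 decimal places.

P(ground-station outage | telemetry dropout) ≈ 0.872; P(ground-station outage | telemetry dropout, ¬attitude-control fault) ≈ 0.916

Under noisy-OR, P(telemetry dropout | causes) = 1 − (1−0.03)·∏(1−qᵢ) over the active causes.
By total probability over the 4 (attitude-control fault, ground-station outage) configurations:
  P(telemetry dropout) = 0.03*0.971*0.686 + 0.7187*0.971*0.314 + 0.6799*0.029*0.686 + 0.907171*0.029*0.314
        = 0.019983 + 0.219127 + 0.013526 + 0.008261 = 0.260897
The terms with ground-station outage present sum to 0.227388, so
  P(ground-station outage | telemetry dropout) = 0.227388 / 0.260897 ≈ 0.872

With the extra evidence:
P(telemetry dropout | ¬attitude-control fault) = 0.03·0.686 + 0.7187·0.314 = 0.020580 + 0.225672 = 0.246252
Restricting to configurations with ground-station outage present: 0.7187·0.314 = 0.225672.
Hence the posterior is 0.225672/0.246252 ≈ 0.916.
Ruling out attitude-control fault raises the posterior on ground-station outage — the flip side of explaining away.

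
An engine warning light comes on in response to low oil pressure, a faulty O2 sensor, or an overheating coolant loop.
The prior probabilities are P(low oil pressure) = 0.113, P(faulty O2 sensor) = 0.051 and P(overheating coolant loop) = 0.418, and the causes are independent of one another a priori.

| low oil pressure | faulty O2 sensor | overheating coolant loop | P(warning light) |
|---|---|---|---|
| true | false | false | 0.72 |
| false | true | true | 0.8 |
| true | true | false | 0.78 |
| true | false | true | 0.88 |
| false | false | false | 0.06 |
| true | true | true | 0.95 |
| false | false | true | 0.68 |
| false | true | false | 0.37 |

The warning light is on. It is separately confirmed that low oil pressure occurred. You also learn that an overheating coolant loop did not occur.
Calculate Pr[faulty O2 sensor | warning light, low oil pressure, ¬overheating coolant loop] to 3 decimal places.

Pr[faulty O2 sensor | warning light, low oil pressure, ¬overheating coolant loop] ≈ 0.055

By total probability over both values of faulty O2 sensor:
  P(warning light | low oil pressure, ¬overheating coolant loop) = 0.72*0.949 + 0.78*0.051
        = 0.683280 + 0.039780 = 0.723060
Configurations with faulty O2 sensor contribute 0.039780, so
  P(faulty O2 sensor | warning light, low oil pressure, ¬overheating coolant loop) = 0.039780 / 0.723060 ≈ 0.055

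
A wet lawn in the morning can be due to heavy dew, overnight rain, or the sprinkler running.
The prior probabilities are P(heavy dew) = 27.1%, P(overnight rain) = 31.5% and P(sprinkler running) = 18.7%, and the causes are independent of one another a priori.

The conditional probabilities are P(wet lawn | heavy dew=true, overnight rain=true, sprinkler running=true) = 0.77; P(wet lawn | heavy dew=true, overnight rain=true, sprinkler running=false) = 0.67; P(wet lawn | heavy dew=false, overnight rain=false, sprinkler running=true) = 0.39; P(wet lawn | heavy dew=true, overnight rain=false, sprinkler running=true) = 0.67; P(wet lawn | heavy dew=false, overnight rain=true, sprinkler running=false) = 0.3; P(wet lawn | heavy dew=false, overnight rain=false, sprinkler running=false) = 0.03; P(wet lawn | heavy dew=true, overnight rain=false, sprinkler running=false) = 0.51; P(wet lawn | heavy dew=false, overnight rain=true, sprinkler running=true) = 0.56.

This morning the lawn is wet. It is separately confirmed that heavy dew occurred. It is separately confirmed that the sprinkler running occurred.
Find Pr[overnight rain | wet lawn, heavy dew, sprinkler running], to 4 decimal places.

Pr[overnight rain | wet lawn, heavy dew, sprinkler running] ≈ 0.3458

P(wet lawn | heavy dew, sprinkler running) = 0.67·0.685 + 0.77·0.315 = 0.458950 + 0.242550 = 0.701500
Of this, 0.242550 comes from 0.77·0.315 (the overnight rain=true cases).
P(overnight rain | wet lawn, heavy dew, sprinkler running) = 0.242550 / 0.701500 ≈ 0.3458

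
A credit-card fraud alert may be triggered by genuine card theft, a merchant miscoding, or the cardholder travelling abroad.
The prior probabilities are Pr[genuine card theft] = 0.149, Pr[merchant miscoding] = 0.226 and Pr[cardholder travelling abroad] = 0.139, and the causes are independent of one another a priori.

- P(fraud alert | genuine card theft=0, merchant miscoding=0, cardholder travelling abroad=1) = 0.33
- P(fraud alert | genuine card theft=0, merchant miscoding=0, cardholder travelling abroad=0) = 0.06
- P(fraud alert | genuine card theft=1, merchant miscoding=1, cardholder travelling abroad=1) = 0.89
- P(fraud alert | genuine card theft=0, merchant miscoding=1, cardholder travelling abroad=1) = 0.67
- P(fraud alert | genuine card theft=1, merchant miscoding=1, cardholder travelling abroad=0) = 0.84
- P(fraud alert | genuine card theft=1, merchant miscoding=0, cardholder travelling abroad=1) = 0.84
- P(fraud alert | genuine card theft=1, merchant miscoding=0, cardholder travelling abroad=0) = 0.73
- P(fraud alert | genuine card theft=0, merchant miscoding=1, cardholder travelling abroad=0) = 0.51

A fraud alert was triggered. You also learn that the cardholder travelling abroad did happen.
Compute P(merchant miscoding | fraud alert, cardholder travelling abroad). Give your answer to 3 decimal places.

P(merchant miscoding | fraud alert, cardholder travelling abroad) ≈ 0.336

P(fraud alert | cardholder travelling abroad) = 0.33·0.851·0.774 + 0.67·0.851·0.226 + 0.84·0.149·0.774 + 0.89·0.149·0.226 = 0.217362 + 0.128858 + 0.096874 + 0.029970 = 0.473064
Restricting to configurations with merchant miscoding present: 0.128858 + 0.029970 = 0.158828.
Hence the posterior is 0.158828/0.473064 ≈ 0.336.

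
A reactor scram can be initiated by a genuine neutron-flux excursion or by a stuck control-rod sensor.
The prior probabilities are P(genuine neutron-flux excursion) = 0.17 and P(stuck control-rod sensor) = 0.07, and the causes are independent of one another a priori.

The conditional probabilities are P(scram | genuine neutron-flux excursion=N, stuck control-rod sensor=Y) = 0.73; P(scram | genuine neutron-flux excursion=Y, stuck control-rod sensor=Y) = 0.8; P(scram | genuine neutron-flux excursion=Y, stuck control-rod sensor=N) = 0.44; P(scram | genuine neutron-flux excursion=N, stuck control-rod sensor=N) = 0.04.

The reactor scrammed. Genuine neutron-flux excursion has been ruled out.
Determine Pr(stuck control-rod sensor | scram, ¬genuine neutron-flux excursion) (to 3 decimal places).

Pr(stuck control-rod sensor | scram, ¬genuine neutron-flux excursion) ≈ 0.579

P(scram | ¬genuine neutron-flux excursion) = 0.04·0.93 + 0.73·0.07 = 0.037200 + 0.051100 = 0.088300
Of this, 0.051100 comes from 0.73·0.07 (the stuck control-rod sensor=true cases).
So P(stuck control-rod sensor | scram, ¬genuine neutron-flux excursion) = 0.051100/0.088300 ≈ 0.579.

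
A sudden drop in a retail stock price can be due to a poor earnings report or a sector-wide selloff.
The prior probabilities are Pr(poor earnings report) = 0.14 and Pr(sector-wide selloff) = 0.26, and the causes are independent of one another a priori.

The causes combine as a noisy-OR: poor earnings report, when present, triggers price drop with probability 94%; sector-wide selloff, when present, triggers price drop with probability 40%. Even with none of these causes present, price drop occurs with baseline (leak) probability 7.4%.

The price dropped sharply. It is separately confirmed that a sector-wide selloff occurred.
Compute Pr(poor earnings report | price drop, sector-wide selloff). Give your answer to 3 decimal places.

Under noisy-OR, P(price drop | causes) = 1 − (1−0.074)·∏(1−qᵢ) over the active causes.
Enumerate both values of poor earnings report and weight by the priors:
  P(price drop | sector-wide selloff) = 0.4444*0.86 + 0.966664*0.14
        = 0.382184 + 0.135333 = 0.517517
Configurations with poor earnings report contribute 0.135333, so
  P(poor earnings report | price drop, sector-wide selloff) = 0.135333 / 0.517517 ≈ 0.262

Pr(poor earnings report | price drop, sector-wide selloff) ≈ 0.262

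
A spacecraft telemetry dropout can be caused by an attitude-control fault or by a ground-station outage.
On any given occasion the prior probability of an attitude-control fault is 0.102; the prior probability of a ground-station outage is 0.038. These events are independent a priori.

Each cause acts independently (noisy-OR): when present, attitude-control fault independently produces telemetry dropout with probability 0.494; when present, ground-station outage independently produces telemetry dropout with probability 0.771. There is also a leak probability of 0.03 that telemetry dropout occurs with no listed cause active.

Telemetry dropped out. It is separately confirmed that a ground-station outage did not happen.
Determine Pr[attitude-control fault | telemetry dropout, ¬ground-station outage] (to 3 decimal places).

Under noisy-OR, P(telemetry dropout | causes) = 1 − (1−0.03)·∏(1−qᵢ) over the active causes.
Weight on attitude-control fault=true, given the evidence: 0.50918*0.102 = 0.051936
Denominator P(telemetry dropout | ¬ground-station outage): 0.03*0.898 + 0.50918*0.102 = 0.078876
P(attitude-control fault | telemetry dropout, ¬ground-station outage) = 0.051936/0.078876 ≈ 0.658

Pr[attitude-control fault | telemetry dropout, ¬ground-station outage] ≈ 0.658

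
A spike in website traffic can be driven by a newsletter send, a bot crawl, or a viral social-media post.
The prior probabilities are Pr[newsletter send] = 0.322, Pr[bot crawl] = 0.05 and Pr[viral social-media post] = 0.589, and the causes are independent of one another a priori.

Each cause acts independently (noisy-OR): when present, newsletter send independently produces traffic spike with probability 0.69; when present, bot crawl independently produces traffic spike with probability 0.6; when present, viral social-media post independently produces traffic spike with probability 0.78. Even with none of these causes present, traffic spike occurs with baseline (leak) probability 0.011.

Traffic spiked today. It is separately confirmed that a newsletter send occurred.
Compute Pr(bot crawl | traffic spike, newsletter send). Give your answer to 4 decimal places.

Under noisy-OR, P(traffic spike | causes) = 1 − (1−0.011)·∏(1−qᵢ) over the active causes.
P(traffic spike | newsletter send) = 0.69341×0.95×0.411 + 0.93255×0.95×0.589 + 0.877364×0.05×0.411 + 0.97302×0.05×0.589 = 0.270742 + 0.521808 + 0.018030 + 0.028655 = 0.839235
The bot crawl-present share is 0.018030 + 0.028655 = 0.046685.
So P(bot crawl | traffic spike, newsletter send) = 0.046685/0.839235 ≈ 0.0556.

Pr(bot crawl | traffic spike, newsletter send) ≈ 0.0556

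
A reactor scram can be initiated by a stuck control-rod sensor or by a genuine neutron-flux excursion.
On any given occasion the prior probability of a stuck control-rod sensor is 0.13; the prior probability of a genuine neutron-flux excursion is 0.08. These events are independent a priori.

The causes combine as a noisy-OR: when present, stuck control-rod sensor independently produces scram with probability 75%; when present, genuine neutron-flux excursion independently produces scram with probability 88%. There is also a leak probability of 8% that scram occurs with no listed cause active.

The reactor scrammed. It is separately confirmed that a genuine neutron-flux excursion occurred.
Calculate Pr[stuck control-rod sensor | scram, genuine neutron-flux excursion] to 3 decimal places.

Pr[stuck control-rod sensor | scram, genuine neutron-flux excursion] ≈ 0.140

Under noisy-OR, P(scram | causes) = 1 − (1−0.08)·∏(1−qᵢ) over the active causes.
Numerator (weight on configurations with stuck control-rod sensor): 0.9724*0.13 = 0.126412
Normalizer over all consistent configurations: 0.8896*0.87 + 0.9724*0.13 = 0.900364
P(stuck control-rod sensor | scram, genuine neutron-flux excursion) = 0.126412/0.900364 ≈ 0.140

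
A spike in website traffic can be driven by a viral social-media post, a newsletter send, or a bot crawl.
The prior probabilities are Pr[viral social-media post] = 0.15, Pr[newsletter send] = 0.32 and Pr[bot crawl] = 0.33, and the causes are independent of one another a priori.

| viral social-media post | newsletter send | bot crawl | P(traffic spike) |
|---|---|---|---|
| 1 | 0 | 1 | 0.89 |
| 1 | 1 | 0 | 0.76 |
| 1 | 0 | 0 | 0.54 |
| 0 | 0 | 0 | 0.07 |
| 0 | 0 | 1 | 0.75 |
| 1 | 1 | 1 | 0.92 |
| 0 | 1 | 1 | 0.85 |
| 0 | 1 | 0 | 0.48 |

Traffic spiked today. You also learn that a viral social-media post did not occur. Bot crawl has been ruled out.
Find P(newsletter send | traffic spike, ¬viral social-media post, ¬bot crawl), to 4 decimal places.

P(newsletter send | traffic spike, ¬viral social-media post, ¬bot crawl) ≈ 0.7634

For the numerator, keep only newsletter send=true terms: 0.48·0.32 = 0.153600
Denominator P(traffic spike | ¬viral social-media post, ¬bot crawl): 0.07·0.68 + 0.48·0.32 = 0.201200
Posterior = 0.153600 / 0.201200 ≈ 0.7634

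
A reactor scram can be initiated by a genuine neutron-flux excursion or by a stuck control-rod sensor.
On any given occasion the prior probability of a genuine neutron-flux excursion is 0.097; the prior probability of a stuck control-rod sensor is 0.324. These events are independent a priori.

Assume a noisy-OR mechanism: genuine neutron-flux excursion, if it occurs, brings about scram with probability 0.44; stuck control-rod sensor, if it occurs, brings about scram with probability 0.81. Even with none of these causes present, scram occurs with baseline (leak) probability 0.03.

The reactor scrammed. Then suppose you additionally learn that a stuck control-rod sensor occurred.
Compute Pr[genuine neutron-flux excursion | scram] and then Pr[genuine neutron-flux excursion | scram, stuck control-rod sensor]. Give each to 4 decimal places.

Pr[genuine neutron-flux excursion | scram] ≈ 0.1845; Pr[genuine neutron-flux excursion | scram, stuck control-rod sensor] ≈ 0.1056

Under noisy-OR, P(scram | causes) = 1 − (1−0.03)·∏(1−qᵢ) over the active causes.
P(scram) = 0.03·0.903·0.676 + 0.8157·0.903·0.324 + 0.4568·0.097·0.676 + 0.896792·0.097·0.324 = 0.018313 + 0.238651 + 0.029953 + 0.028184 = 0.315101
Of this, 0.058137 comes from 0.029953 + 0.028184 (the genuine neutron-flux excursion=true cases).
P(genuine neutron-flux excursion | scram) = 0.058137 / 0.315101 ≈ 0.1845

With the extra evidence:
P(scram | stuck control-rod sensor) = 0.8157*0.903 + 0.896792*0.097 = 0.736577 + 0.086989 = 0.823566
Restricting to configurations with genuine neutron-flux excursion present: 0.896792*0.097 = 0.086989.
Hence the posterior is 0.086989/0.823566 ≈ 0.1056.
— stuck control-rod sensor explains away the evidence for genuine neutron-flux excursion.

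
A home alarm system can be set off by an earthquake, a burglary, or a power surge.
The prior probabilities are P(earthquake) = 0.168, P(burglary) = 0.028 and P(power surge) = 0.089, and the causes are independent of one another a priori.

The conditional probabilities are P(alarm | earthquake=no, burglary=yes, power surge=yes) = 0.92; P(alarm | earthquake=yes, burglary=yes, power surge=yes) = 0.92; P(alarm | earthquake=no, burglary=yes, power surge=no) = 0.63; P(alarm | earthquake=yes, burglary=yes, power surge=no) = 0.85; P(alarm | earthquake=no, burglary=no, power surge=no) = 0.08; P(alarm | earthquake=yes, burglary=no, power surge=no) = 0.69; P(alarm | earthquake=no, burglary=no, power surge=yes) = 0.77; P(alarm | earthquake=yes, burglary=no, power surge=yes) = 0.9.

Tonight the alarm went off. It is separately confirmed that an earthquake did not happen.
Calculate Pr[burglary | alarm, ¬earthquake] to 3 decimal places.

Pr[burglary | alarm, ¬earthquake] ≈ 0.118

Weight on burglary=true, given the evidence: 0.016070 + 0.002293 = 0.018363
Denominator P(alarm | ¬earthquake): 0.08·0.972·0.911 + 0.77·0.972·0.089 + 0.63·0.028·0.911 + 0.92·0.028·0.089 = 0.155813
P(burglary | alarm, ¬earthquake) = 0.018363/0.155813 ≈ 0.118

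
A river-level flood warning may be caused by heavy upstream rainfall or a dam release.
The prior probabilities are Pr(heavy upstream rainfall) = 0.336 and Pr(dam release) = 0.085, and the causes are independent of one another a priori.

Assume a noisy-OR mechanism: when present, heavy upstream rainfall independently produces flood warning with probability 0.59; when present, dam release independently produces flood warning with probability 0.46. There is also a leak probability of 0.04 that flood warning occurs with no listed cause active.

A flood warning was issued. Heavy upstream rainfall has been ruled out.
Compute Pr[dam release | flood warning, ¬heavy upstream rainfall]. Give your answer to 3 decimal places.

Under noisy-OR, P(flood warning | causes) = 1 − (1−0.04)·∏(1−qᵢ) over the active causes.
For the numerator, keep only dam release=true terms: 0.4816×0.085 = 0.040936
Normalizer over all consistent configurations: 0.04×0.915 + 0.4816×0.085 = 0.077536
P(dam release | flood warning, ¬heavy upstream rainfall) = 0.040936/0.077536 ≈ 0.528

Pr[dam release | flood warning, ¬heavy upstream rainfall] ≈ 0.528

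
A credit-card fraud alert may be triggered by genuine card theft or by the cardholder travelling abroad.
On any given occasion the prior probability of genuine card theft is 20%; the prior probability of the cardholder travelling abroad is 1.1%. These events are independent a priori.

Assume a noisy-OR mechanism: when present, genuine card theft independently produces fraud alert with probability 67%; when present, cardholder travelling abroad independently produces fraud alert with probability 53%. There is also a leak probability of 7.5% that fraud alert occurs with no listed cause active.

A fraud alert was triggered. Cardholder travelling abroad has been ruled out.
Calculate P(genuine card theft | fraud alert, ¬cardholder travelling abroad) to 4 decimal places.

P(genuine card theft | fraud alert, ¬cardholder travelling abroad) ≈ 0.6984

Under noisy-OR, P(fraud alert | causes) = 1 − (1−0.075)·∏(1−qᵢ) over the active causes.
P(fraud alert | ¬cardholder travelling abroad) = 0.075×0.8 + 0.69475×0.2 = 0.060000 + 0.138950 = 0.198950
Restricting to configurations with genuine card theft present: 0.69475×0.2 = 0.138950.
So P(genuine card theft | fraud alert, ¬cardholder travelling abroad) = 0.138950/0.198950 ≈ 0.6984.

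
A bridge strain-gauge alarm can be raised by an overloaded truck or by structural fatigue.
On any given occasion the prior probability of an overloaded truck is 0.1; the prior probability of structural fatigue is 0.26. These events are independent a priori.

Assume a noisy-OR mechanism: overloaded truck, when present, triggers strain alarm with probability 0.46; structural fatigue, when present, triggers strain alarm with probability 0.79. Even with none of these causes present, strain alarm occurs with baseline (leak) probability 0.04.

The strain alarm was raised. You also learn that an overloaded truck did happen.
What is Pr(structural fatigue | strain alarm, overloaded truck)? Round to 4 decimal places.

Under noisy-OR, P(strain alarm | causes) = 1 − (1−0.04)·∏(1−qᵢ) over the active causes.
Weight on structural fatigue=true, given the evidence: 0.891136*0.26 = 0.231695
Denominator P(strain alarm | overloaded truck): 0.4816*0.74 + 0.891136*0.26 = 0.588079
Posterior = 0.231695 / 0.588079 ≈ 0.3940

Pr(structural fatigue | strain alarm, overloaded truck) ≈ 0.3940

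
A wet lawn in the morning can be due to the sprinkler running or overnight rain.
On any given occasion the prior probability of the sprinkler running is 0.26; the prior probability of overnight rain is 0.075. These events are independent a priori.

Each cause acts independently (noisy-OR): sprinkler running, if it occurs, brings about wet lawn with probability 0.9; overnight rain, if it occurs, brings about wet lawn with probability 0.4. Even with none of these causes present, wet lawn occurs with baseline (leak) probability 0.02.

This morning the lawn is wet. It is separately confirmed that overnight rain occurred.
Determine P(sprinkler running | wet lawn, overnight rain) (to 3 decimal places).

Under noisy-OR, P(wet lawn | causes) = 1 − (1−0.02)·∏(1−qᵢ) over the active causes.
For the numerator, keep only sprinkler running=true terms: 0.9412×0.26 = 0.244712
Normalizer over all consistent configurations: 0.412×0.74 + 0.9412×0.26 = 0.549592
P(sprinkler running | wet lawn, overnight rain) = 0.244712/0.549592 ≈ 0.445

P(sprinkler running | wet lawn, overnight rain) ≈ 0.445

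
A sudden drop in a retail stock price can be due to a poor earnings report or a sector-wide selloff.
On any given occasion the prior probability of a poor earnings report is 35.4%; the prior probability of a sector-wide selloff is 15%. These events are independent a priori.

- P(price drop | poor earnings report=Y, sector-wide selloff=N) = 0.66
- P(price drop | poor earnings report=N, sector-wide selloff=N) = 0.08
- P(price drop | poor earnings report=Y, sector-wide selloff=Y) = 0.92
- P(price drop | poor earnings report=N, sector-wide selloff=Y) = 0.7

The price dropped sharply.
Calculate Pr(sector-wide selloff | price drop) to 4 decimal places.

Pr(sector-wide selloff | price drop) ≈ 0.3248

P(price drop) = 0.08*0.646*0.85 + 0.7*0.646*0.15 + 0.66*0.354*0.85 + 0.92*0.354*0.15 = 0.043928 + 0.067830 + 0.198594 + 0.048852 = 0.359204
Restricting to configurations with sector-wide selloff present: 0.067830 + 0.048852 = 0.116682.
P(sector-wide selloff | price drop) = 0.116682 / 0.359204 ≈ 0.3248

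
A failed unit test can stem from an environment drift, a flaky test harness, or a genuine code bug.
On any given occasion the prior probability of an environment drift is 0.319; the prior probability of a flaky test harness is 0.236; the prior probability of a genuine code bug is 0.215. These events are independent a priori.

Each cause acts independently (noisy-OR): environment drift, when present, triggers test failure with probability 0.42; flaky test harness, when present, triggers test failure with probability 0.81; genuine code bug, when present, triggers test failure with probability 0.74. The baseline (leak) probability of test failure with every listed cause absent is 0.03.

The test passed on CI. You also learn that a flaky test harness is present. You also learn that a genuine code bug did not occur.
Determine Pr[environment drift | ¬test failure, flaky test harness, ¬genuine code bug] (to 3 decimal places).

Under noisy-OR, P(test failure | causes) = 1 − (1−0.03)·∏(1−qᵢ) over the active causes.
Sum P(¬test failure|·) weighted by the priors over both values of environment drift:
  P(¬test failure | flaky test harness, ¬genuine code bug) = 0.1843×0.681 + 0.106894×0.319
        = 0.125508 + 0.034099 = 0.159607
Configurations with environment drift contribute 0.034099, so
  P(environment drift | ¬test failure, flaky test harness, ¬genuine code bug) = 0.034099 / 0.159607 ≈ 0.214

Pr[environment drift | ¬test failure, flaky test harness, ¬genuine code bug] ≈ 0.214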